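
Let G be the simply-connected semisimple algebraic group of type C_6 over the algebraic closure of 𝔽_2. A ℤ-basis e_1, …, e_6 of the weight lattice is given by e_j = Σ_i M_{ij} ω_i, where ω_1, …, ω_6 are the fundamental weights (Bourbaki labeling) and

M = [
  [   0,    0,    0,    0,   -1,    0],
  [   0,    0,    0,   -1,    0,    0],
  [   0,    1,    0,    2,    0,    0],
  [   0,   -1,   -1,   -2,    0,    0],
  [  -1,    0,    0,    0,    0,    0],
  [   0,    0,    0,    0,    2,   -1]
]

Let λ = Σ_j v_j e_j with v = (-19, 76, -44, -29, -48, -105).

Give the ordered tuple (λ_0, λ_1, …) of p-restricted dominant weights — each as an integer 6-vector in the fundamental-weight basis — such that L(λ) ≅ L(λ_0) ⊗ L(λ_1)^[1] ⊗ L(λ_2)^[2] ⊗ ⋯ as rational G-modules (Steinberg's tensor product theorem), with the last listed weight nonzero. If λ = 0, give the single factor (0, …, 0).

((0, 1, 0, 0, 1, 1), (0, 0, 1, 1, 1, 0), (0, 1, 0, 0, 0, 0), (0, 1, 0, 1, 0, 1), (1, 1, 1, 1, 1, 0), (1, 0, 0, 0, 0, 0))

Compute c_i = Σ_j M_{ij} v_j with v = (-19, 76, -44, -29, -48, -105):
  c_1 = (0)·(-19) + (0)·(76) + (0)·(-44) + (0)·(-29) + (-1)·(-48) + (0)·(-105) = 48
  c_2 = (0)·(-19) + (0)·(76) + (0)·(-44) + (-1)·(-29) + (0)·(-48) + (0)·(-105) = 29
  c_3 = (0)·(-19) + (1)·(76) + (0)·(-44) + (2)·(-29) + (0)·(-48) + (0)·(-105) = 18
  c_4 = (0)·(-19) + (-1)·(76) + (-1)·(-44) + (-2)·(-29) + (0)·(-48) + (0)·(-105) = 26
  c_5 = (-1)·(-19) + (0)·(76) + (0)·(-44) + (0)·(-29) + (0)·(-48) + (0)·(-105) = 19
  c_6 = (0)·(-19) + (0)·(76) + (0)·(-44) + (0)·(-29) + (2)·(-48) + (-1)·(-105) = 9
Writing each c_i in base p = 2:
  c_1 = 48 = 0·2^0 + 0·2^1 + 0·2^2 + 0·2^3 + 1·2^4 + 1·2^5
  c_2 = 29 = 1·2^0 + 0·2^1 + 1·2^2 + 1·2^3 + 1·2^4
  c_3 = 18 = 0·2^0 + 1·2^1 + 0·2^2 + 0·2^3 + 1·2^4
  c_4 = 26 = 0·2^0 + 1·2^1 + 0·2^2 + 1·2^3 + 1·2^4
  c_5 = 19 = 1·2^0 + 1·2^1 + 0·2^2 + 0·2^3 + 1·2^4
  c_6 = 9 = 1·2^0 + 0·2^1 + 0·2^2 + 1·2^3
p-restricted factor λ_0 = (0, 1, 0, 0, 1, 1)
p-restricted factor λ_1 = (0, 0, 1, 1, 1, 0)
p-restricted factor λ_2 = (0, 1, 0, 0, 0, 0)
p-restricted factor λ_3 = (0, 1, 0, 1, 0, 1)
p-restricted factor λ_4 = (1, 1, 1, 1, 1, 0)
p-restricted factor λ_5 = (1, 0, 0, 0, 0, 0)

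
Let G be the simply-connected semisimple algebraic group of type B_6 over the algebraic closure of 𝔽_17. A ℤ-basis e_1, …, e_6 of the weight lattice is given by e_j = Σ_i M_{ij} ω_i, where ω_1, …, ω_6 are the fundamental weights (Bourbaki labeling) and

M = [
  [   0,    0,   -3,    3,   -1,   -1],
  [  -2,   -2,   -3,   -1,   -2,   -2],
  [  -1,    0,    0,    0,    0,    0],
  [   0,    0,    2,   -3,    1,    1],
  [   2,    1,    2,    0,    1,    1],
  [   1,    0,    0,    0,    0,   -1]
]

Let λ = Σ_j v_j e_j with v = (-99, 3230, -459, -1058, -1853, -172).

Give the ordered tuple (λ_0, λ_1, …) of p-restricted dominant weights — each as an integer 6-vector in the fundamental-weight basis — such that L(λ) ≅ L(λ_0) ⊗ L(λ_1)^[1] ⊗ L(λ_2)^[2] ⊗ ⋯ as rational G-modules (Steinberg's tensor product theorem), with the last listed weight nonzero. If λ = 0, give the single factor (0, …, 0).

Converting to the ω-basis (c_i = row i of M dotted with v = (-99, 3230, -459, -1058, -1853, -172)):
  c_1 = (0)·(-99) + (0)·(3230) + (-3)·(-459) + (3)·(-1058) + (-1)·(-1853) + (-1)·(-172) = 228
  c_2 = (-2)·(-99) + (-2)·(3230) + (-3)·(-459) + (-1)·(-1058) + (-2)·(-1853) + (-2)·(-172) = 223
  c_3 = (-1)·(-99) + (0)·(3230) + (0)·(-459) + (0)·(-1058) + (0)·(-1853) + (0)·(-172) = 99
  c_4 = (0)·(-99) + (0)·(3230) + (2)·(-459) + (-3)·(-1058) + (1)·(-1853) + (1)·(-172) = 231
  c_5 = (2)·(-99) + (1)·(3230) + (2)·(-459) + (0)·(-1058) + (1)·(-1853) + (1)·(-172) = 89
  c_6 = (1)·(-99) + (0)·(3230) + (0)·(-459) + (0)·(-1058) + (0)·(-1853) + (-1)·(-172) = 73
p = 17; digits c_i = Σ_j d_{ij}·17^j, 0 ≤ d_{ij} < 17:
  c_1 = 228 = 7·17^0 + 13·17^1
  c_2 = 223 = 2·17^0 + 13·17^1
  c_3 = 99 = 14·17^0 + 5·17^1
  c_4 = 231 = 10·17^0 + 13·17^1
  c_5 = 89 = 4·17^0 + 5·17^1
  c_6 = 73 = 5·17^0 + 4·17^1
Factor λ_0 = (7, 2, 14, 10, 4, 5)
Factor λ_1 = (13, 13, 5, 13, 5, 4)

((7, 2, 14, 10, 4, 5), (13, 13, 5, 13, 5, 4))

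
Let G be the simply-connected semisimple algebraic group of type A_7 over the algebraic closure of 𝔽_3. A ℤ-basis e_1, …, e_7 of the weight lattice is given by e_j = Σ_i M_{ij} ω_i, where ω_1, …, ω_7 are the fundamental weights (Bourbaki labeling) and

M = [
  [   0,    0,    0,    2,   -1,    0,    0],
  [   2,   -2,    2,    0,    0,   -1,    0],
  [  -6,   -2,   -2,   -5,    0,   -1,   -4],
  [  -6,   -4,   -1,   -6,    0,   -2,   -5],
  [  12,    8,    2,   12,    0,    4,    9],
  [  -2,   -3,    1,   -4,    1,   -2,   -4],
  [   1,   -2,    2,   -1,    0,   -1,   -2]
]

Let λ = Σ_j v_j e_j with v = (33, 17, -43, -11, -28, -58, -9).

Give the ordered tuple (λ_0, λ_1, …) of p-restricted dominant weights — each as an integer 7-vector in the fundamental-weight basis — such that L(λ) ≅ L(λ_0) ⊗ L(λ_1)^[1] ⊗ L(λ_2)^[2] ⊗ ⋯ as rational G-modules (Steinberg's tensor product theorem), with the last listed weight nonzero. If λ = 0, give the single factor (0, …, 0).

Change of basis e → ω: c = M·v where v = (33, 17, -43, -11, -28, -58, -9):
  c_1 = (0)·(33) + (0)·(17) + (0)·(-43) + (2)·(-11) + (-1)·(-28) + (0)·(-58) + (0)·(-9) = 6
  c_2 = (2)·(33) + (-2)·(17) + (2)·(-43) + (0)·(-11) + (0)·(-28) + (-1)·(-58) + (0)·(-9) = 4
  c_3 = (-6)·(33) + (-2)·(17) + (-2)·(-43) + (-5)·(-11) + (0)·(-28) + (-1)·(-58) + (-4)·(-9) = 3
  c_4 = (-6)·(33) + (-4)·(17) + (-1)·(-43) + (-6)·(-11) + (0)·(-28) + (-2)·(-58) + (-5)·(-9) = 4
  c_5 = (12)·(33) + (8)·(17) + (2)·(-43) + (12)·(-11) + (0)·(-28) + (4)·(-58) + (9)·(-9) = 1
  c_6 = (-2)·(33) + (-3)·(17) + (1)·(-43) + (-4)·(-11) + (1)·(-28) + (-2)·(-58) + (-4)·(-9) = 8
  c_7 = (1)·(33) + (-2)·(17) + (2)·(-43) + (-1)·(-11) + (0)·(-28) + (-1)·(-58) + (-2)·(-9) = 0
Base-3 expansion of each c_i:
  c_1 = 6 = 0·3^0 + 2·3^1
  c_2 = 4 = 1·3^0 + 1·3^1
  c_3 = 3 = 0·3^0 + 1·3^1
  c_4 = 4 = 1·3^0 + 1·3^1
  c_5 = 1 = 1·3^0
  c_6 = 8 = 2·3^0 + 2·3^1
  c_7 = 0
Factor λ_0 = (0, 1, 0, 1, 1, 2, 0)
Factor λ_1 = (2, 1, 1, 1, 0, 2, 0)

((0, 1, 0, 1, 1, 2, 0), (2, 1, 1, 1, 0, 2, 0))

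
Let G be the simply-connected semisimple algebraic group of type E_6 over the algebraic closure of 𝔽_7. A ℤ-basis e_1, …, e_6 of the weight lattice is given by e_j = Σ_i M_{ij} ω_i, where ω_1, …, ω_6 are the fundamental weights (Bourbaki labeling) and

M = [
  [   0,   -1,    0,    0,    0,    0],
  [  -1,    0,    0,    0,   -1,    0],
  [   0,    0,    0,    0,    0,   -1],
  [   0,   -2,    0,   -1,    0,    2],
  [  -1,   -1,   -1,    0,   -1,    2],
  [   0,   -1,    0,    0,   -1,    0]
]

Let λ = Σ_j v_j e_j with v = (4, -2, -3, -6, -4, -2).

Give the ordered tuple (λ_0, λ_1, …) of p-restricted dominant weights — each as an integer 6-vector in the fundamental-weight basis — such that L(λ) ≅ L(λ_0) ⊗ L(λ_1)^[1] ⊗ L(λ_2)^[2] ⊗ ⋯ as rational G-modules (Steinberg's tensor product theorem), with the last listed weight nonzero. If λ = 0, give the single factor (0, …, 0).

Converting to the ω-basis (c_i = row i of M dotted with v = (4, -2, -3, -6, -4, -2)):
  c_1 = 0·4 + (-1)·(-2) + (0)·(-3) + (0)·(-6) + (0)·(-4) + (0)·(-2) = 2
  c_2 = (-1)·(4) + (0)·(-2) + (0)·(-3) + (0)·(-6) + (-1)·(-4) + (0)·(-2) = 0
  c_3 = 0·4 + (0)·(-2) + (0)·(-3) + (0)·(-6) + (0)·(-4) + (-1)·(-2) = 2
  c_4 = 0·4 + (-2)·(-2) + (0)·(-3) + (-1)·(-6) + (0)·(-4) + (2)·(-2) = 6
  c_5 = (-1)·(4) + (-1)·(-2) + (-1)·(-3) + (0)·(-6) + (-1)·(-4) + (2)·(-2) = 1
  c_6 = 0·4 + (-1)·(-2) + (0)·(-3) + (0)·(-6) + (-1)·(-4) + (0)·(-2) = 6
Base-7 expansion of each c_i:
  c_1 = 2 = 2·7^0
  c_2 = 0
  c_3 = 2 = 2·7^0
  c_4 = 6 = 6·7^0
  c_5 = 1 = 1·7^0
  c_6 = 6 = 6·7^0
p-restricted factor λ_0 = (2, 0, 2, 6, 1, 6)

((2, 0, 2, 6, 1, 6),)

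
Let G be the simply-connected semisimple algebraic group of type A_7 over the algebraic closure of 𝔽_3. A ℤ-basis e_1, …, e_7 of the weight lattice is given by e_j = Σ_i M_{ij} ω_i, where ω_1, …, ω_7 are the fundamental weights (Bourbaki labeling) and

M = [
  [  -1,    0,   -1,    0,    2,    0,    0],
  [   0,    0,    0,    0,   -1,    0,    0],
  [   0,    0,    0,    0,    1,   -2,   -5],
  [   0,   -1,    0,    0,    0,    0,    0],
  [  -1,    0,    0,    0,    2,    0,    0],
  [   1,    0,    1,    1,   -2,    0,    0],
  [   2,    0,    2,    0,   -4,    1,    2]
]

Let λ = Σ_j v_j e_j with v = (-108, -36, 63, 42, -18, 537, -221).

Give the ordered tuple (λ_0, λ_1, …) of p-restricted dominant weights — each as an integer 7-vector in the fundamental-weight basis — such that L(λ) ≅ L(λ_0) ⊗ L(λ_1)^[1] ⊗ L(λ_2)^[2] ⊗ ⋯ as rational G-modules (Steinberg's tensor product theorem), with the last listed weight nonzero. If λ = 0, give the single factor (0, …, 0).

((0, 0, 1, 0, 0, 0, 2), (0, 0, 1, 0, 0, 2, 1), (1, 2, 1, 1, 2, 0, 2), (0, 0, 0, 1, 2, 1, 2))

Compute c_i = Σ_j M_{ij} v_j with v = (-108, -36, 63, 42, -18, 537, -221):
  c_1 = (-1)·(-108) + (0)·(-36) + (-1)·(63) + (0)·(42) + (2)·(-18) + (0)·(537) + (0)·(-221) = 9
  c_2 = (0)·(-108) + (0)·(-36) + (0)·(63) + (0)·(42) + (-1)·(-18) + (0)·(537) + (0)·(-221) = 18
  c_3 = (0)·(-108) + (0)·(-36) + (0)·(63) + (0)·(42) + (1)·(-18) + (-2)·(537) + (-5)·(-221) = 13
  c_4 = (0)·(-108) + (-1)·(-36) + (0)·(63) + (0)·(42) + (0)·(-18) + (0)·(537) + (0)·(-221) = 36
  c_5 = (-1)·(-108) + (0)·(-36) + (0)·(63) + (0)·(42) + (2)·(-18) + (0)·(537) + (0)·(-221) = 72
  c_6 = (1)·(-108) + (0)·(-36) + (1)·(63) + (1)·(42) + (-2)·(-18) + (0)·(537) + (0)·(-221) = 33
  c_7 = (2)·(-108) + (0)·(-36) + (2)·(63) + (0)·(42) + (-4)·(-18) + (1)·(537) + (2)·(-221) = 77
p = 3; digits c_i = Σ_j d_{ij}·3^j, 0 ≤ d_{ij} < 3:
  c_1 = 9 = 0·3^0 + 0·3^1 + 1·3^2
  c_2 = 18 = 0·3^0 + 0·3^1 + 2·3^2
  c_3 = 13 = 1·3^0 + 1·3^1 + 1·3^2
  c_4 = 36 = 0·3^0 + 0·3^1 + 1·3^2 + 1·3^3
  c_5 = 72 = 0·3^0 + 0·3^1 + 2·3^2 + 2·3^3
  c_6 = 33 = 0·3^0 + 2·3^1 + 0·3^2 + 1·3^3
  c_7 = 77 = 2·3^0 + 1·3^1 + 2·3^2 + 2·3^3
Factor λ_0 = (0, 0, 1, 0, 0, 0, 2)
Factor λ_1 = (0, 0, 1, 0, 0, 2, 1)
Factor λ_2 = (1, 2, 1, 1, 2, 0, 2)
Factor λ_3 = (0, 0, 0, 1, 2, 1, 2)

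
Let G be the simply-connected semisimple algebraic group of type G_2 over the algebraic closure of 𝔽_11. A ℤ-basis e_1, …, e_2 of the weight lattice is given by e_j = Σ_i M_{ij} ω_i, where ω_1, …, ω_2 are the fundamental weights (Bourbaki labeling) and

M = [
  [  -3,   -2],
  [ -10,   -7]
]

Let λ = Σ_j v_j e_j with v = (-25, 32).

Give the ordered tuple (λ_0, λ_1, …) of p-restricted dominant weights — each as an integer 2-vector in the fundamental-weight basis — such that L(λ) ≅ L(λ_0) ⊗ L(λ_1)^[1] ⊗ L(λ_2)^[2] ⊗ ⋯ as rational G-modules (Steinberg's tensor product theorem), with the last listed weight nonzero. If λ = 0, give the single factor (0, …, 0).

Change of basis e → ω: c = M·v where v = (-25, 32):
  c_1 = (-3)·(-25) + (-2)·(32) = 11
  c_2 = (-10)·(-25) + (-7)·(32) = 26
p = 11; digits c_i = Σ_j d_{ij}·11^j, 0 ≤ d_{ij} < 11:
  c_1 = 11 = 0·11^0 + 1·11^1
  c_2 = 26 = 4·11^0 + 2·11^1
Factor λ_0 = (0, 4)
Factor λ_1 = (1, 2)

((0, 4), (1, 2))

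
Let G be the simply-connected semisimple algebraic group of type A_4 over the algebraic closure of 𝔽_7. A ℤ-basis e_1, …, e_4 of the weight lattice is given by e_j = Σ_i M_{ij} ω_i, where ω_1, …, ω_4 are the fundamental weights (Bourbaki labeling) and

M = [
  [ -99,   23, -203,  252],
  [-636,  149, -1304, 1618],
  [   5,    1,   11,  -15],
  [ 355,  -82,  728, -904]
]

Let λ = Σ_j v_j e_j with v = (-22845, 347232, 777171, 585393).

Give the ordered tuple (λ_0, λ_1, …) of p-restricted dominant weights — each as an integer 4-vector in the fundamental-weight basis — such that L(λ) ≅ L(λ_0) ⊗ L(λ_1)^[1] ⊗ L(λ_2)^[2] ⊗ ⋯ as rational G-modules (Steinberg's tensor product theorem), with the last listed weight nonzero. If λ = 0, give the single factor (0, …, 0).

((5, 2, 6, 5), (5, 2, 1, 1), (5, 3, 6, 3), (3, 5, 2, 6))

In the fundamental-weight basis, λ has coordinates c = M·v (v = (-22845, 347232, 777171, 585393)):
  c_1 = -99*-22845 + 23*347232 + -203*777171 + 252*585393 = 1314
  c_2 = -636*-22845 + 149*347232 + -1304*777171 + 1618*585393 = 1878
  c_3 = 5*-22845 + 1*347232 + 11*777171 + -15*585393 = 993
  c_4 = 355*-22845 + -82*347232 + 728*777171 + -904*585393 = 2217
Expand coordinatewise in base 7:
  c_1 = 1314 = 5·7^0 + 5·7^1 + 5·7^2 + 3·7^3
  c_2 = 1878 = 2·7^0 + 2·7^1 + 3·7^2 + 5·7^3
  c_3 = 993 = 6·7^0 + 1·7^1 + 6·7^2 + 2·7^3
  c_4 = 2217 = 5·7^0 + 1·7^1 + 3·7^2 + 6·7^3
Factor λ_0 = (5, 2, 6, 5)
Factor λ_1 = (5, 2, 1, 1)
Factor λ_2 = (5, 3, 6, 3)
Factor λ_3 = (3, 5, 2, 6)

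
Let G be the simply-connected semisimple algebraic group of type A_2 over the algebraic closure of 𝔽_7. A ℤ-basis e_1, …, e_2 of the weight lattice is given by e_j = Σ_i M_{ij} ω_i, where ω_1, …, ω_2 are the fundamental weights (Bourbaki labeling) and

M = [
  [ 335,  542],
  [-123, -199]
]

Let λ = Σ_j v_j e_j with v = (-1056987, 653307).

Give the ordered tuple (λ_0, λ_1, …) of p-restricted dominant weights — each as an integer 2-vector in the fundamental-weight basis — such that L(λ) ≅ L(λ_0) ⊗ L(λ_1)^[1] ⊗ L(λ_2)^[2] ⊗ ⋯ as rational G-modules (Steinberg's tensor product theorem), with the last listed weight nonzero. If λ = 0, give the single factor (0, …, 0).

((6, 6), (4, 4), (0, 5), (5, 3))

In the fundamental-weight basis, λ has coordinates c = M·v (v = (-1056987, 653307)):
  c_1 = 335*-1056987 + 542*653307 = 1749
  c_2 = -123*-1056987 + -199*653307 = 1308
p = 7; digits c_i = Σ_j d_{ij}·7^j, 0 ≤ d_{ij} < 7:
  c_1 = 1749 = 6·7^0 + 4·7^1 + 0·7^2 + 5·7^3
  c_2 = 1308 = 6·7^0 + 4·7^1 + 5·7^2 + 3·7^3
λ_0 = (6, 6)
λ_1 = (4, 4)
λ_2 = (0, 5)
λ_3 = (5, 3)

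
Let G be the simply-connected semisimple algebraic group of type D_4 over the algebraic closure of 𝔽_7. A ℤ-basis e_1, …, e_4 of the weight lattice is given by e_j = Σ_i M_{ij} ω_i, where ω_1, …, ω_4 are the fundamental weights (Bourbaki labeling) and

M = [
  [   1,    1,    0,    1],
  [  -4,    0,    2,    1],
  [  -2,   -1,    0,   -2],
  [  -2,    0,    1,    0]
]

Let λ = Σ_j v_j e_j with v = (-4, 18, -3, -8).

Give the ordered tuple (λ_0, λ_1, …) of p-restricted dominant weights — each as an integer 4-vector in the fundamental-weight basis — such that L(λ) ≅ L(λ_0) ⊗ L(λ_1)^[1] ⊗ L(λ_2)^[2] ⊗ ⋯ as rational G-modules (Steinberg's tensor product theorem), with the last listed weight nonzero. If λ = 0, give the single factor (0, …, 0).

((6, 2, 6, 5),)

Compute c_i = Σ_j M_{ij} v_j with v = (-4, 18, -3, -8):
  c_1 = 1*-4 + 1*18 + 0*-3 + 1*-8 = 6
  c_2 = -4*-4 + 0*18 + 2*-3 + 1*-8 = 2
  c_3 = -2*-4 + -1*18 + 0*-3 + -2*-8 = 6
  c_4 = -2*-4 + 0*18 + 1*-3 + 0*-8 = 5
p = 7; digits c_i = Σ_j d_{ij}·7^j, 0 ≤ d_{ij} < 7:
  c_1 = 6 = 6·7^0
  c_2 = 2 = 2·7^0
  c_3 = 6 = 6·7^0
  c_4 = 5 = 5·7^0
Factor λ_0 = (6, 2, 6, 5)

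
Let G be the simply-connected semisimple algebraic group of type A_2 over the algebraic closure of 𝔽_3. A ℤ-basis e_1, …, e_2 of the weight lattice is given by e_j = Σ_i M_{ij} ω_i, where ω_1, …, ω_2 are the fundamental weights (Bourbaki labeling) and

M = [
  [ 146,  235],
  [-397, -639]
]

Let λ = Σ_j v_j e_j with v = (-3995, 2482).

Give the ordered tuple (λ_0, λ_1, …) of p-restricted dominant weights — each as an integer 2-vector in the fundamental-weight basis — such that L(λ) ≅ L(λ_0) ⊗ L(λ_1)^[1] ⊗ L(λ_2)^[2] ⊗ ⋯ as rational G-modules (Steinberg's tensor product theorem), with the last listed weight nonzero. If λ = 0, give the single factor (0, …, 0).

((0, 2), (0, 2), (0, 1))

In the fundamental-weight basis, λ has coordinates c = M·v (v = (-3995, 2482)):
  c_1 = (146)·(-3995) + 235·2482 = 0
  c_2 = (-397)·(-3995) + (-639)·(2482) = 17
Expand coordinatewise in base 3:
  c_1 = 0
  c_2 = 17 = 2·3^0 + 2·3^1 + 1·3^2
p-restricted factor λ_0 = (0, 2)
p-restricted factor λ_1 = (0, 2)
p-restricted factor λ_2 = (0, 1)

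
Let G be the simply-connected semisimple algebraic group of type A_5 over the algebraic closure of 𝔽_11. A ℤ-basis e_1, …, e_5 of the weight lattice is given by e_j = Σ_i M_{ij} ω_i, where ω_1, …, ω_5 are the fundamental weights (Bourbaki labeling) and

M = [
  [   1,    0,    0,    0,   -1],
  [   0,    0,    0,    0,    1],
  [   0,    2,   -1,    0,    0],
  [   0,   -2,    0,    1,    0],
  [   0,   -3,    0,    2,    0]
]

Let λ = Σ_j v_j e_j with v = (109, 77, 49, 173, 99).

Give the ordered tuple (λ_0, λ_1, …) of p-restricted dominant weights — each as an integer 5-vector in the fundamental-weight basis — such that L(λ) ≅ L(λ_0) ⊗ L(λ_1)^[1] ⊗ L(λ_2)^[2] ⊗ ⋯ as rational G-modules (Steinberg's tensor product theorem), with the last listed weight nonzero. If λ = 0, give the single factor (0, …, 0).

ω-coordinates c = M·v, v = (109, 77, 49, 173, 99):
  c_1 = 1*109 + 0*77 + 0*49 + 0*173 + -1*99 = 10
  c_2 = 0*109 + 0*77 + 0*49 + 0*173 + 1*99 = 99
  c_3 = 0*109 + 2*77 + -1*49 + 0*173 + 0*99 = 105
  c_4 = 0*109 + -2*77 + 0*49 + 1*173 + 0*99 = 19
  c_5 = 0*109 + -3*77 + 0*49 + 2*173 + 0*99 = 115
Writing each c_i in base p = 11:
  c_1 = 10 = 10·11^0
  c_2 = 99 = 0·11^0 + 9·11^1
  c_3 = 105 = 6·11^0 + 9·11^1
  c_4 = 19 = 8·11^0 + 1·11^1
  c_5 = 115 = 5·11^0 + 10·11^1
p-restricted factor λ_0 = (10, 0, 6, 8, 5)
p-restricted factor λ_1 = (0, 9, 9, 1, 10)

((10, 0, 6, 8, 5), (0, 9, 9, 1, 10))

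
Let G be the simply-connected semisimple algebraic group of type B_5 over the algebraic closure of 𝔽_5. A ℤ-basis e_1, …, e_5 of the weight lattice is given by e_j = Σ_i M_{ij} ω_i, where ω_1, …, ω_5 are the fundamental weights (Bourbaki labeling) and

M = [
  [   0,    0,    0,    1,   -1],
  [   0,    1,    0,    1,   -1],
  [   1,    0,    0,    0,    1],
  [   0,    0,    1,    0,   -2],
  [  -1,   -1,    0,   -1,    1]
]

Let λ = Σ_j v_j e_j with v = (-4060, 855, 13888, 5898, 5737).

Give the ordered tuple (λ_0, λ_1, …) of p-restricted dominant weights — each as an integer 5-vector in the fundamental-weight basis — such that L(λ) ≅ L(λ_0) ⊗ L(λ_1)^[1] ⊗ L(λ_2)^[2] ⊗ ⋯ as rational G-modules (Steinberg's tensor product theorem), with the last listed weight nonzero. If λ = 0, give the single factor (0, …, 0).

((1, 1, 2, 4, 4), (2, 3, 0, 2, 3), (1, 0, 2, 1, 1), (1, 3, 3, 4, 4), (0, 1, 2, 3, 4))

ω-coordinates c = M·v, v = (-4060, 855, 13888, 5898, 5737):
  c_1 = 0*-4060 + 0*855 + 0*13888 + 1*5898 + -1*5737 = 161
  c_2 = 0*-4060 + 1*855 + 0*13888 + 1*5898 + -1*5737 = 1016
  c_3 = 1*-4060 + 0*855 + 0*13888 + 0*5898 + 1*5737 = 1677
  c_4 = 0*-4060 + 0*855 + 1*13888 + 0*5898 + -2*5737 = 2414
  c_5 = -1*-4060 + -1*855 + 0*13888 + -1*5898 + 1*5737 = 3044
Expand coordinatewise in base 5:
  c_1 = 161 = 1·5^0 + 2·5^1 + 1·5^2 + 1·5^3
  c_2 = 1016 = 1·5^0 + 3·5^1 + 0·5^2 + 3·5^3 + 1·5^4
  c_3 = 1677 = 2·5^0 + 0·5^1 + 2·5^2 + 3·5^3 + 2·5^4
  c_4 = 2414 = 4·5^0 + 2·5^1 + 1·5^2 + 4·5^3 + 3·5^4
  c_5 = 3044 = 4·5^0 + 3·5^1 + 1·5^2 + 4·5^3 + 4·5^4
λ_0 = (1, 1, 2, 4, 4)
λ_1 = (2, 3, 0, 2, 3)
λ_2 = (1, 0, 2, 1, 1)
λ_3 = (1, 3, 3, 4, 4)
λ_4 = (0, 1, 2, 3, 4)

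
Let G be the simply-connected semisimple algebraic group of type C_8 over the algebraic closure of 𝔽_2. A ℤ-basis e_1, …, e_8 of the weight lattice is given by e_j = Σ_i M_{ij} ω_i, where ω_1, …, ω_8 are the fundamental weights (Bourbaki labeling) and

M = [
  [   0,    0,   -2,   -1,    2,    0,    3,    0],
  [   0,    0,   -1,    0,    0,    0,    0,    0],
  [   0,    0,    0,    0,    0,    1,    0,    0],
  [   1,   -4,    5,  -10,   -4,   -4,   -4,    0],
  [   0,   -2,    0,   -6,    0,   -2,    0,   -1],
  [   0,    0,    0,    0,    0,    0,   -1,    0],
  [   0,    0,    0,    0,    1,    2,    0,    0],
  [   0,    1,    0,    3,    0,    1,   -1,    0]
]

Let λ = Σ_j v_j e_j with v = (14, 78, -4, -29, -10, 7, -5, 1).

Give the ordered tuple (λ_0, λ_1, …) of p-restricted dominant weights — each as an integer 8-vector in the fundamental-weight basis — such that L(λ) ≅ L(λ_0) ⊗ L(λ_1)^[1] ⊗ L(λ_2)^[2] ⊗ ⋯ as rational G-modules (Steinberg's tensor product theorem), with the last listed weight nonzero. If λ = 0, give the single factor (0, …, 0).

((0, 0, 1, 0, 1, 1, 0, 1), (1, 0, 1, 0, 1, 0, 0, 1), (0, 1, 1, 1, 0, 1, 1, 0))

Change of basis e → ω: c = M·v where v = (14, 78, -4, -29, -10, 7, -5, 1):
  c_1 = 0·14 + 0·78 + (-2)·(-4) + (-1)·(-29) + (2)·(-10) + 0·7 + (3)·(-5) + 0·1 = 2
  c_2 = 0·14 + 0·78 + (-1)·(-4) + (0)·(-29) + (0)·(-10) + 0·7 + (0)·(-5) + 0·1 = 4
  c_3 = 0·14 + 0·78 + (0)·(-4) + (0)·(-29) + (0)·(-10) + 1·7 + (0)·(-5) + 0·1 = 7
  c_4 = 1·14 + (-4)·(78) + (5)·(-4) + (-10)·(-29) + (-4)·(-10) + (-4)·(7) + (-4)·(-5) + 0·1 = 4
  c_5 = 0·14 + (-2)·(78) + (0)·(-4) + (-6)·(-29) + (0)·(-10) + (-2)·(7) + (0)·(-5) + (-1)·(1) = 3
  c_6 = 0·14 + 0·78 + (0)·(-4) + (0)·(-29) + (0)·(-10) + 0·7 + (-1)·(-5) + 0·1 = 5
  c_7 = 0·14 + 0·78 + (0)·(-4) + (0)·(-29) + (1)·(-10) + 2·7 + (0)·(-5) + 0·1 = 4
  c_8 = 0·14 + 1·78 + (0)·(-4) + (3)·(-29) + (0)·(-10) + 1·7 + (-1)·(-5) + 0·1 = 3
Base-2 expansion of each c_i:
  c_1 = 2 = 0·2^0 + 1·2^1
  c_2 = 4 = 0·2^0 + 0·2^1 + 1·2^2
  c_3 = 7 = 1·2^0 + 1·2^1 + 1·2^2
  c_4 = 4 = 0·2^0 + 0·2^1 + 1·2^2
  c_5 = 3 = 1·2^0 + 1·2^1
  c_6 = 5 = 1·2^0 + 0·2^1 + 1·2^2
  c_7 = 4 = 0·2^0 + 0·2^1 + 1·2^2
  c_8 = 3 = 1·2^0 + 1·2^1
λ_0 = (0, 0, 1, 0, 1, 1, 0, 1)
λ_1 = (1, 0, 1, 0, 1, 0, 0, 1)
λ_2 = (0, 1, 1, 1, 0, 1, 1, 0)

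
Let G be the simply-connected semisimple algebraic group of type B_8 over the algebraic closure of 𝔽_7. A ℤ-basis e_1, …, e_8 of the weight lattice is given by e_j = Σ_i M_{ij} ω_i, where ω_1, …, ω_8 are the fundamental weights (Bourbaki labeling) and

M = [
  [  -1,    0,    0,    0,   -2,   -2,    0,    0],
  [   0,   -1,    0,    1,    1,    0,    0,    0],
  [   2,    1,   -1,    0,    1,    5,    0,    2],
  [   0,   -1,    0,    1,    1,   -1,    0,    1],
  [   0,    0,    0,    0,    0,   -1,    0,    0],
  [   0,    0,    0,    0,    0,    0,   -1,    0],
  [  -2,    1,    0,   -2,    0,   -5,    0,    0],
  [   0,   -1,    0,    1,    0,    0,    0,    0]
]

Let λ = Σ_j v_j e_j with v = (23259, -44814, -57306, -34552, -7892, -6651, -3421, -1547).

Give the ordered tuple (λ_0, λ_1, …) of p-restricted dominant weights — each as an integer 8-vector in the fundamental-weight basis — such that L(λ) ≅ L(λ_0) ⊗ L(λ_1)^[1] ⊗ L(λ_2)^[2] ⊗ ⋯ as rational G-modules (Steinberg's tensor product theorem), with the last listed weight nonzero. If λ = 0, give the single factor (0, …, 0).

((3, 4, 6, 5, 1, 5, 2, 0), (6, 2, 2, 3, 5, 5, 0, 3), (6, 6, 0, 5, 2, 6, 1, 6), (2, 6, 1, 0, 5, 2, 4, 1), (2, 0, 6, 3, 2, 1, 4, 4))

Compute c_i = Σ_j M_{ij} v_j with v = (23259, -44814, -57306, -34552, -7892, -6651, -3421, -1547):
  c_1 = (-1)·(23259) + (0)·(-44814) + (0)·(-57306) + (0)·(-34552) + (-2)·(-7892) + (-2)·(-6651) + (0)·(-3421) + (0)·(-1547) = 5827
  c_2 = 0·23259 + (-1)·(-44814) + (0)·(-57306) + (1)·(-34552) + (1)·(-7892) + (0)·(-6651) + (0)·(-3421) + (0)·(-1547) = 2370
  c_3 = 2·23259 + (1)·(-44814) + (-1)·(-57306) + (0)·(-34552) + (1)·(-7892) + (5)·(-6651) + (0)·(-3421) + (2)·(-1547) = 14769
  c_4 = 0·23259 + (-1)·(-44814) + (0)·(-57306) + (1)·(-34552) + (1)·(-7892) + (-1)·(-6651) + (0)·(-3421) + (1)·(-1547) = 7474
  c_5 = 0·23259 + (0)·(-44814) + (0)·(-57306) + (0)·(-34552) + (0)·(-7892) + (-1)·(-6651) + (0)·(-3421) + (0)·(-1547) = 6651
  c_6 = 0·23259 + (0)·(-44814) + (0)·(-57306) + (0)·(-34552) + (0)·(-7892) + (0)·(-6651) + (-1)·(-3421) + (0)·(-1547) = 3421
  c_7 = (-2)·(23259) + (1)·(-44814) + (0)·(-57306) + (-2)·(-34552) + (0)·(-7892) + (-5)·(-6651) + (0)·(-3421) + (0)·(-1547) = 11027
  c_8 = 0·23259 + (-1)·(-44814) + (0)·(-57306) + (1)·(-34552) + (0)·(-7892) + (0)·(-6651) + (0)·(-3421) + (0)·(-1547) = 10262
Expand coordinatewise in base 7:
  c_1 = 5827 = 3·7^0 + 6·7^1 + 6·7^2 + 2·7^3 + 2·7^4
  c_2 = 2370 = 4·7^0 + 2·7^1 + 6·7^2 + 6·7^3
  c_3 = 14769 = 6·7^0 + 2·7^1 + 0·7^2 + 1·7^3 + 6·7^4
  c_4 = 7474 = 5·7^0 + 3·7^1 + 5·7^2 + 0·7^3 + 3·7^4
  c_5 = 6651 = 1·7^0 + 5·7^1 + 2·7^2 + 5·7^3 + 2·7^4
  c_6 = 3421 = 5·7^0 + 5·7^1 + 6·7^2 + 2·7^3 + 1·7^4
  c_7 = 11027 = 2·7^0 + 0·7^1 + 1·7^2 + 4·7^3 + 4·7^4
  c_8 = 10262 = 0·7^0 + 3·7^1 + 6·7^2 + 1·7^3 + 4·7^4
Factor λ_0 = (3, 4, 6, 5, 1, 5, 2, 0)
Factor λ_1 = (6, 2, 2, 3, 5, 5, 0, 3)
Factor λ_2 = (6, 6, 0, 5, 2, 6, 1, 6)
Factor λ_3 = (2, 6, 1, 0, 5, 2, 4, 1)
Factor λ_4 = (2, 0, 6, 3, 2, 1, 4, 4)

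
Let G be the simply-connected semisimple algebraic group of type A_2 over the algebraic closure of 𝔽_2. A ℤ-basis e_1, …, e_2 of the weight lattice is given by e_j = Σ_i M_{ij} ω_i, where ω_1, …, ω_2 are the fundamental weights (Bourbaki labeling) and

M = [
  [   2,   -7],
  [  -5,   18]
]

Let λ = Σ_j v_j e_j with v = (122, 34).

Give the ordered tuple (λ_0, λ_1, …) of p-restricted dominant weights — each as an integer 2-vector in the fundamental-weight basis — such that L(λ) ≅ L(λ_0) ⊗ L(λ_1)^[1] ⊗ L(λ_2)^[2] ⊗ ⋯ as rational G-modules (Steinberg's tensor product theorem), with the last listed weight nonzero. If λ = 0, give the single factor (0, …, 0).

((0, 0), (1, 1), (1, 0))

ω-coordinates c = M·v, v = (122, 34):
  c_1 = 2·122 + (-7)·(34) = 6
  c_2 = (-5)·(122) + 18·34 = 2
Expand coordinatewise in base 2:
  c_1 = 6 = 0·2^0 + 1·2^1 + 1·2^2
  c_2 = 2 = 0·2^0 + 1·2^1
Factor λ_0 = (0, 0)
Factor λ_1 = (1, 1)
Factor λ_2 = (1, 0)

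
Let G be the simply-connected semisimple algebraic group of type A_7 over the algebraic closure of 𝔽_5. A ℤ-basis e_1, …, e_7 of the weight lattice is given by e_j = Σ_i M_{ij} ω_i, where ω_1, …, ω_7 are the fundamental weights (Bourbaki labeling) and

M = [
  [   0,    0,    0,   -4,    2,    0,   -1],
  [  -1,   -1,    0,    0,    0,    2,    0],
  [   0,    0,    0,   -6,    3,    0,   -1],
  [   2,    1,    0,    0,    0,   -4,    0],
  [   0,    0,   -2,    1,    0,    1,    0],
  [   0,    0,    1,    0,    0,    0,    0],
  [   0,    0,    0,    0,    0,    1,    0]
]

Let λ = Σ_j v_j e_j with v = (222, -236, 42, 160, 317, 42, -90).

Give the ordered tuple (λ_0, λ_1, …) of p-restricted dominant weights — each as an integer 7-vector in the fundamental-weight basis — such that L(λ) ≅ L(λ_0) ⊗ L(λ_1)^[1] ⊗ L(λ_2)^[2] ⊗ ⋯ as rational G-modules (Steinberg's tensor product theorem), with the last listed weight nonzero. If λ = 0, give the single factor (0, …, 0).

Converting to the ω-basis (c_i = row i of M dotted with v = (222, -236, 42, 160, 317, 42, -90)):
  c_1 = 0·222 + (0)·(-236) + 0·42 + (-4)·(160) + 2·317 + 0·42 + (-1)·(-90) = 84
  c_2 = (-1)·(222) + (-1)·(-236) + 0·42 + 0·160 + 0·317 + 2·42 + (0)·(-90) = 98
  c_3 = 0·222 + (0)·(-236) + 0·42 + (-6)·(160) + 3·317 + 0·42 + (-1)·(-90) = 81
  c_4 = 2·222 + (1)·(-236) + 0·42 + 0·160 + 0·317 + (-4)·(42) + (0)·(-90) = 40
  c_5 = 0·222 + (0)·(-236) + (-2)·(42) + 1·160 + 0·317 + 1·42 + (0)·(-90) = 118
  c_6 = 0·222 + (0)·(-236) + 1·42 + 0·160 + 0·317 + 0·42 + (0)·(-90) = 42
  c_7 = 0·222 + (0)·(-236) + 0·42 + 0·160 + 0·317 + 1·42 + (0)·(-90) = 42
Base-5 expansion of each c_i:
  c_1 = 84 = 4·5^0 + 1·5^1 + 3·5^2
  c_2 = 98 = 3·5^0 + 4·5^1 + 3·5^2
  c_3 = 81 = 1·5^0 + 1·5^1 + 3·5^2
  c_4 = 40 = 0·5^0 + 3·5^1 + 1·5^2
  c_5 = 118 = 3·5^0 + 3·5^1 + 4·5^2
  c_6 = 42 = 2·5^0 + 3·5^1 + 1·5^2
  c_7 = 42 = 2·5^0 + 3·5^1 + 1·5^2
p-restricted factor λ_0 = (4, 3, 1, 0, 3, 2, 2)
p-restricted factor λ_1 = (1, 4, 1, 3, 3, 3, 3)
p-restricted factor λ_2 = (3, 3, 3, 1, 4, 1, 1)

((4, 3, 1, 0, 3, 2, 2), (1, 4, 1, 3, 3, 3, 3), (3, 3, 3, 1, 4, 1, 1))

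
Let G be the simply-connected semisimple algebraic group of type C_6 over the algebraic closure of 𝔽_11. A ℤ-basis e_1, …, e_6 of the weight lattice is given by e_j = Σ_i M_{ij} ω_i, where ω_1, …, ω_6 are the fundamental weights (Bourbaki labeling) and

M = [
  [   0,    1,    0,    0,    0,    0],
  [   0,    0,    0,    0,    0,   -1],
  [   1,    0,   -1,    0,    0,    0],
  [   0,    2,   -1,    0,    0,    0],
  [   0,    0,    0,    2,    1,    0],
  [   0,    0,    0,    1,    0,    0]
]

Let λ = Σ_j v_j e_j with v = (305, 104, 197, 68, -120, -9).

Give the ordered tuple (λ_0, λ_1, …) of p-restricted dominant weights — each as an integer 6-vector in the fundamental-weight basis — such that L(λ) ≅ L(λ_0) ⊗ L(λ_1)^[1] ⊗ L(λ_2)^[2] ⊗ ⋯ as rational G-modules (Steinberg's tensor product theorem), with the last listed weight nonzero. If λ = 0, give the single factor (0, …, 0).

((5, 9, 9, 0, 5, 2), (9, 0, 9, 1, 1, 6))

ω-coordinates c = M·v, v = (305, 104, 197, 68, -120, -9):
  c_1 = 0*305 + 1*104 + 0*197 + 0*68 + 0*-120 + 0*-9 = 104
  c_2 = 0*305 + 0*104 + 0*197 + 0*68 + 0*-120 + -1*-9 = 9
  c_3 = 1*305 + 0*104 + -1*197 + 0*68 + 0*-120 + 0*-9 = 108
  c_4 = 0*305 + 2*104 + -1*197 + 0*68 + 0*-120 + 0*-9 = 11
  c_5 = 0*305 + 0*104 + 0*197 + 2*68 + 1*-120 + 0*-9 = 16
  c_6 = 0*305 + 0*104 + 0*197 + 1*68 + 0*-120 + 0*-9 = 68
Expand coordinatewise in base 11:
  c_1 = 104 = 5·11^0 + 9·11^1
  c_2 = 9 = 9·11^0
  c_3 = 108 = 9·11^0 + 9·11^1
  c_4 = 11 = 0·11^0 + 1·11^1
  c_5 = 16 = 5·11^0 + 1·11^1
  c_6 = 68 = 2·11^0 + 6·11^1
Factor λ_0 = (5, 9, 9, 0, 5, 2)
Factor λ_1 = (9, 0, 9, 1, 1, 6)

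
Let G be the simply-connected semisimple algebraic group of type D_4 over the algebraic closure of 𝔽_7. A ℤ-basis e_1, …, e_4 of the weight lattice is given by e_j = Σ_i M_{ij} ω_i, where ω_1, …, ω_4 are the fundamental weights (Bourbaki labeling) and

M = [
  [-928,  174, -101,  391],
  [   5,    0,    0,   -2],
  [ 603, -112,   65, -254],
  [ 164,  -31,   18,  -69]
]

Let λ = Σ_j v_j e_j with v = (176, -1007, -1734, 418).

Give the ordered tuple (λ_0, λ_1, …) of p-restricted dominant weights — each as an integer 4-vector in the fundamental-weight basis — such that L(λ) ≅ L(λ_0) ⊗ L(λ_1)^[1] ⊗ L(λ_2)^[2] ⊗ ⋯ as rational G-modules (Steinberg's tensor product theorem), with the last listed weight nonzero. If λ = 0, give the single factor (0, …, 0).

((5, 2, 2, 6), (3, 6, 4, 3))

Compute c_i = Σ_j M_{ij} v_j with v = (176, -1007, -1734, 418):
  c_1 = (-928)·(176) + (174)·(-1007) + (-101)·(-1734) + (391)·(418) = 26
  c_2 = (5)·(176) + (0)·(-1007) + (0)·(-1734) + (-2)·(418) = 44
  c_3 = (603)·(176) + (-112)·(-1007) + (65)·(-1734) + (-254)·(418) = 30
  c_4 = (164)·(176) + (-31)·(-1007) + (18)·(-1734) + (-69)·(418) = 27
Expand coordinatewise in base 7:
  c_1 = 26 = 5·7^0 + 3·7^1
  c_2 = 44 = 2·7^0 + 6·7^1
  c_3 = 30 = 2·7^0 + 4·7^1
  c_4 = 27 = 6·7^0 + 3·7^1
p-restricted factor λ_0 = (5, 2, 2, 6)
p-restricted factor λ_1 = (3, 6, 4, 3)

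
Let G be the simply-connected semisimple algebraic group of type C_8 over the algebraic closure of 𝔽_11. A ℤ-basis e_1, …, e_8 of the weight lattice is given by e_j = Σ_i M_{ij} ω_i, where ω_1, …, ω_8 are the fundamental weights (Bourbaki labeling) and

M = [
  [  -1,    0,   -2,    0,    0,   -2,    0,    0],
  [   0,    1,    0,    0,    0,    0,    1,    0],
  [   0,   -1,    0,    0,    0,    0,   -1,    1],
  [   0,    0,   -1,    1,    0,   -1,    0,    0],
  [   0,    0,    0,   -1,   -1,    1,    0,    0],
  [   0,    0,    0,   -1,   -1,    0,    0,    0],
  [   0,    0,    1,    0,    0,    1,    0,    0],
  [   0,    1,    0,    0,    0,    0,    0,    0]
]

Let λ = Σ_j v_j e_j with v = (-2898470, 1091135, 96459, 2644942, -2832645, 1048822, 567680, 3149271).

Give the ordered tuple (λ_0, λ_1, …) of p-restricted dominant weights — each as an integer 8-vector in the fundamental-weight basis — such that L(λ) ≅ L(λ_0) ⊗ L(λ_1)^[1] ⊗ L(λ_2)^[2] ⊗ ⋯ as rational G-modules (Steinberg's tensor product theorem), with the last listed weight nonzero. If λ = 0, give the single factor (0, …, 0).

Change of basis e → ω: c = M·v where v = (-2898470, 1091135, 96459, 2644942, -2832645, 1048822, 567680, 3149271):
  c_1 = -1*-2898470 + 0*1091135 + -2*96459 + 0*2644942 + 0*-2832645 + -2*1048822 + 0*567680 + 0*3149271 = 607908
  c_2 = 0*-2898470 + 1*1091135 + 0*96459 + 0*2644942 + 0*-2832645 + 0*1048822 + 1*567680 + 0*3149271 = 1658815
  c_3 = 0*-2898470 + -1*1091135 + 0*96459 + 0*2644942 + 0*-2832645 + 0*1048822 + -1*567680 + 1*3149271 = 1490456
  c_4 = 0*-2898470 + 0*1091135 + -1*96459 + 1*2644942 + 0*-2832645 + -1*1048822 + 0*567680 + 0*3149271 = 1499661
  c_5 = 0*-2898470 + 0*1091135 + 0*96459 + -1*2644942 + -1*-2832645 + 1*1048822 + 0*567680 + 0*3149271 = 1236525
  c_6 = 0*-2898470 + 0*1091135 + 0*96459 + -1*2644942 + -1*-2832645 + 0*1048822 + 0*567680 + 0*3149271 = 187703
  c_7 = 0*-2898470 + 0*1091135 + 1*96459 + 0*2644942 + 0*-2832645 + 1*1048822 + 0*567680 + 0*3149271 = 1145281
  c_8 = 0*-2898470 + 1*1091135 + 0*96459 + 0*2644942 + 0*-2832645 + 0*1048822 + 0*567680 + 0*3149271 = 1091135
Writing each c_i in base p = 11:
  c_1 = 607908 = 4·11^0 + 0·11^1 + 8·11^2 + 5·11^3 + 8·11^4 + 3·11^5
  c_2 = 1658815 = 4·11^0 + 2·11^1 + 3·11^2 + 3·11^3 + 3·11^4 + 10·11^5
  c_3 = 1490456 = 0·11^0 + 9·11^1 + 8·11^2 + 8·11^3 + 2·11^4 + 9·11^5
  c_4 = 1499661 = 9·11^0 + 9·11^1 + 7·11^2 + 4·11^3 + 3·11^4 + 9·11^5
  c_5 = 1236525 = 4·11^0 + 2·11^1 + 0·11^2 + 5·11^3 + 7·11^4 + 7·11^5
  c_6 = 187703 = 10·11^0 + 2·11^1 + 0·11^2 + 9·11^3 + 1·11^4 + 1·11^5
  c_7 = 1145281 = 5·11^0 + 1·11^1 + 5·11^2 + 2·11^3 + 1·11^4 + 7·11^5
  c_8 = 1091135 = 1·11^0 + 7·11^1 + 8·11^2 + 5·11^3 + 8·11^4 + 6·11^5
Factor λ_0 = (4, 4, 0, 9, 4, 10, 5, 1)
Factor λ_1 = (0, 2, 9, 9, 2, 2, 1, 7)
Factor λ_2 = (8, 3, 8, 7, 0, 0, 5, 8)
Factor λ_3 = (5, 3, 8, 4, 5, 9, 2, 5)
Factor λ_4 = (8, 3, 2, 3, 7, 1, 1, 8)
Factor λ_5 = (3, 10, 9, 9, 7, 1, 7, 6)

((4, 4, 0, 9, 4, 10, 5, 1), (0, 2, 9, 9, 2, 2, 1, 7), (8, 3, 8, 7, 0, 0, 5, 8), (5, 3, 8, 4, 5, 9, 2, 5), (8, 3, 2, 3, 7, 1, 1, 8), (3, 10, 9, 9, 7, 1, 7, 6))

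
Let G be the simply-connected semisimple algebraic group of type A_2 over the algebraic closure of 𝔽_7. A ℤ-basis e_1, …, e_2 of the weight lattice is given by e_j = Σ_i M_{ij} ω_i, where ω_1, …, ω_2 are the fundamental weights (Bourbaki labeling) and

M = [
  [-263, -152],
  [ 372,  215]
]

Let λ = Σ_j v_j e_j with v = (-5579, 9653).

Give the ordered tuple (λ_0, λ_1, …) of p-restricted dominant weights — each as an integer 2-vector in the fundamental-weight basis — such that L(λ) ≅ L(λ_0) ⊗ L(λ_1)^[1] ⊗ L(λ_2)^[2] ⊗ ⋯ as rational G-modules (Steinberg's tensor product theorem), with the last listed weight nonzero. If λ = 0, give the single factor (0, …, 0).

ω-coordinates c = M·v, v = (-5579, 9653):
  c_1 = -263*-5579 + -152*9653 = 21
  c_2 = 372*-5579 + 215*9653 = 7
Base-7 expansion of each c_i:
  c_1 = 21 = 0·7^0 + 3·7^1
  c_2 = 7 = 0·7^0 + 1·7^1
p-restricted factor λ_0 = (0, 0)
p-restricted factor λ_1 = (3, 1)

((0, 0), (3, 1))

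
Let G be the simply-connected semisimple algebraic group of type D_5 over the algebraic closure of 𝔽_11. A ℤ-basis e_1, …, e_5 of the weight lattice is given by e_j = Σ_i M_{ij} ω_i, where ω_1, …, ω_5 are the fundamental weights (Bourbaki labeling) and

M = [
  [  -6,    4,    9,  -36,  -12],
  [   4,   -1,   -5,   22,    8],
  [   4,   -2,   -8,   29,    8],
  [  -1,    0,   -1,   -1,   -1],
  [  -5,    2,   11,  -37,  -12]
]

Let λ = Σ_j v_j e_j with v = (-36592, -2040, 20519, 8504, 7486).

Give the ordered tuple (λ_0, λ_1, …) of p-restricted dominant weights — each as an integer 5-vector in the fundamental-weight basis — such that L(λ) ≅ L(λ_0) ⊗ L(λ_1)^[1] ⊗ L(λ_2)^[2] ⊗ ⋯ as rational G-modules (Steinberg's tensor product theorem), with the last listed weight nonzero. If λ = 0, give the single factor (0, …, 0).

((10, 9, 9, 6, 10), (7, 4, 5, 7, 9))

In the fundamental-weight basis, λ has coordinates c = M·v (v = (-36592, -2040, 20519, 8504, 7486)):
  c_1 = -6*-36592 + 4*-2040 + 9*20519 + -36*8504 + -12*7486 = 87
  c_2 = 4*-36592 + -1*-2040 + -5*20519 + 22*8504 + 8*7486 = 53
  c_3 = 4*-36592 + -2*-2040 + -8*20519 + 29*8504 + 8*7486 = 64
  c_4 = -1*-36592 + 0*-2040 + -1*20519 + -1*8504 + -1*7486 = 83
  c_5 = -5*-36592 + 2*-2040 + 11*20519 + -37*8504 + -12*7486 = 109
Expand coordinatewise in base 11:
  c_1 = 87 = 10·11^0 + 7·11^1
  c_2 = 53 = 9·11^0 + 4·11^1
  c_3 = 64 = 9·11^0 + 5·11^1
  c_4 = 83 = 6·11^0 + 7·11^1
  c_5 = 109 = 10·11^0 + 9·11^1
λ_0 = (10, 9, 9, 6, 10)
λ_1 = (7, 4, 5, 7, 9)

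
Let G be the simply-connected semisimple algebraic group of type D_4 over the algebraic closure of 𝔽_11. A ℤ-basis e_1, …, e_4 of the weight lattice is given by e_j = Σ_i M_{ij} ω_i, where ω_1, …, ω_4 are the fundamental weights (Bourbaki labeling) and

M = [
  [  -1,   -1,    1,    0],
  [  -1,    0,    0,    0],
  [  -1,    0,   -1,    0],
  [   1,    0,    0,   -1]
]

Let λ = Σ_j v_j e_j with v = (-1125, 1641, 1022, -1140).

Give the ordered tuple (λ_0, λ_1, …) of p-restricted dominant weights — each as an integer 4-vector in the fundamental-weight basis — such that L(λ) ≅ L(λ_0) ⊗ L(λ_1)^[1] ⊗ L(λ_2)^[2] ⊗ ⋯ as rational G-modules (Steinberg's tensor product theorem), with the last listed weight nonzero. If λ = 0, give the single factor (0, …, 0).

((0, 3, 4, 4), (2, 3, 9, 1), (4, 9, 0, 0))

ω-coordinates c = M·v, v = (-1125, 1641, 1022, -1140):
  c_1 = (-1)·(-1125) + (-1)·(1641) + (1)·(1022) + (0)·(-1140) = 506
  c_2 = (-1)·(-1125) + (0)·(1641) + (0)·(1022) + (0)·(-1140) = 1125
  c_3 = (-1)·(-1125) + (0)·(1641) + (-1)·(1022) + (0)·(-1140) = 103
  c_4 = (1)·(-1125) + (0)·(1641) + (0)·(1022) + (-1)·(-1140) = 15
Base-11 expansion of each c_i:
  c_1 = 506 = 0·11^0 + 2·11^1 + 4·11^2
  c_2 = 1125 = 3·11^0 + 3·11^1 + 9·11^2
  c_3 = 103 = 4·11^0 + 9·11^1
  c_4 = 15 = 4·11^0 + 1·11^1
Factor λ_0 = (0, 3, 4, 4)
Factor λ_1 = (2, 3, 9, 1)
Factor λ_2 = (4, 9, 0, 0)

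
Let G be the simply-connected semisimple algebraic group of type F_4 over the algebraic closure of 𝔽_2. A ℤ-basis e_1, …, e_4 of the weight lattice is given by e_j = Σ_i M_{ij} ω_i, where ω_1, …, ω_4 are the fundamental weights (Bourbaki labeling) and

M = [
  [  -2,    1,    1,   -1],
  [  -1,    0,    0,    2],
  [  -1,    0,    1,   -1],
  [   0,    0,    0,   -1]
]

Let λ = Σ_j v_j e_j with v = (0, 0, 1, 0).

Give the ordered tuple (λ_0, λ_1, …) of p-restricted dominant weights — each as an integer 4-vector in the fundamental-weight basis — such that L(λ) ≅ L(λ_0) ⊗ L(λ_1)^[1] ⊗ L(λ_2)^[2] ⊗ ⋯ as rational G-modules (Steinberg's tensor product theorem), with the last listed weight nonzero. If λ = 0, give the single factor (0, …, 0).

Converting to the ω-basis (c_i = row i of M dotted with v = (0, 0, 1, 0)):
  c_1 = -2*0 + 1*0 + 1*1 + -1*0 = 1
  c_2 = -1*0 + 0*0 + 0*1 + 2*0 = 0
  c_3 = -1*0 + 0*0 + 1*1 + -1*0 = 1
  c_4 = 0*0 + 0*0 + 0*1 + -1*0 = 0
Base-2 expansion of each c_i:
  c_1 = 1 = 1·2^0
  c_2 = 0
  c_3 = 1 = 1·2^0
  c_4 = 0
Factor λ_0 = (1, 0, 1, 0)

((1, 0, 1, 0),)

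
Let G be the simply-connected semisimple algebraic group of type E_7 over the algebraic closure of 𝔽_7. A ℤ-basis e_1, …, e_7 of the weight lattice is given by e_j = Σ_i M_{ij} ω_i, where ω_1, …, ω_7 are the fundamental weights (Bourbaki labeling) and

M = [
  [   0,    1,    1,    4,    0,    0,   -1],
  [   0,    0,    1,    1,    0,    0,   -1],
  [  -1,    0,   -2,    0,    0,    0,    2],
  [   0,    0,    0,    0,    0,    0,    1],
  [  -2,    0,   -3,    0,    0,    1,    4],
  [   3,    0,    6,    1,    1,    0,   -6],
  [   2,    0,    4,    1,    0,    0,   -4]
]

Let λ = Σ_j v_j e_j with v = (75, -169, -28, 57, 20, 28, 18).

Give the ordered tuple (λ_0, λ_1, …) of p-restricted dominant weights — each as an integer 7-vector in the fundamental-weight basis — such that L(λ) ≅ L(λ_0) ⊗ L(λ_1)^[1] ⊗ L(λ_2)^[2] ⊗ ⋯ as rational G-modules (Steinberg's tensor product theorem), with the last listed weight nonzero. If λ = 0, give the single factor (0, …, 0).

Converting to the ω-basis (c_i = row i of M dotted with v = (75, -169, -28, 57, 20, 28, 18)):
  c_1 = (0)·(75) + (1)·(-169) + (1)·(-28) + (4)·(57) + (0)·(20) + (0)·(28) + (-1)·(18) = 13
  c_2 = (0)·(75) + (0)·(-169) + (1)·(-28) + (1)·(57) + (0)·(20) + (0)·(28) + (-1)·(18) = 11
  c_3 = (-1)·(75) + (0)·(-169) + (-2)·(-28) + (0)·(57) + (0)·(20) + (0)·(28) + (2)·(18) = 17
  c_4 = (0)·(75) + (0)·(-169) + (0)·(-28) + (0)·(57) + (0)·(20) + (0)·(28) + (1)·(18) = 18
  c_5 = (-2)·(75) + (0)·(-169) + (-3)·(-28) + (0)·(57) + (0)·(20) + (1)·(28) + (4)·(18) = 34
  c_6 = (3)·(75) + (0)·(-169) + (6)·(-28) + (1)·(57) + (1)·(20) + (0)·(28) + (-6)·(18) = 26
  c_7 = (2)·(75) + (0)·(-169) + (4)·(-28) + (1)·(57) + (0)·(20) + (0)·(28) + (-4)·(18) = 23
Writing each c_i in base p = 7:
  c_1 = 13 = 6·7^0 + 1·7^1
  c_2 = 11 = 4·7^0 + 1·7^1
  c_3 = 17 = 3·7^0 + 2·7^1
  c_4 = 18 = 4·7^0 + 2·7^1
  c_5 = 34 = 6·7^0 + 4·7^1
  c_6 = 26 = 5·7^0 + 3·7^1
  c_7 = 23 = 2·7^0 + 3·7^1
p-restricted factor λ_0 = (6, 4, 3, 4, 6, 5, 2)
p-restricted factor λ_1 = (1, 1, 2, 2, 4, 3, 3)

((6, 4, 3, 4, 6, 5, 2), (1, 1, 2, 2, 4, 3, 3))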